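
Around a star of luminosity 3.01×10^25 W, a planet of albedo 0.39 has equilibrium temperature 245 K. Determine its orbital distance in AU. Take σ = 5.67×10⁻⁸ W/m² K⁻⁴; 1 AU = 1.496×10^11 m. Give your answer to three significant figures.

0.283 AU

The flux needed for this T is 4σT⁴/(1−0.39) = 1340 W/m².
S = L/(4πd²) → d = √(L/4πS) = √(3.01×10^25/(4π·1340)) = 4.229×10^10 m = 0.2827 AU.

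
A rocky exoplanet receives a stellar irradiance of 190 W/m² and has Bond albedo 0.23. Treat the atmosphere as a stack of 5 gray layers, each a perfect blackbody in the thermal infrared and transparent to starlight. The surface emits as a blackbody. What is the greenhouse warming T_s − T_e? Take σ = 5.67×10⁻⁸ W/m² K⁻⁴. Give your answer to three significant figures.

90.1 K

Top-of-atmosphere balance: σT_e⁴ = S(1−α)/4 = 36.58 W/m² → T_e = 159.4 K.
Surface: T_s = (6)^¼·T_e = 249.4 K.
So the greenhouse effect raises the surface by 249.4 − 159.4 = 90.06 K.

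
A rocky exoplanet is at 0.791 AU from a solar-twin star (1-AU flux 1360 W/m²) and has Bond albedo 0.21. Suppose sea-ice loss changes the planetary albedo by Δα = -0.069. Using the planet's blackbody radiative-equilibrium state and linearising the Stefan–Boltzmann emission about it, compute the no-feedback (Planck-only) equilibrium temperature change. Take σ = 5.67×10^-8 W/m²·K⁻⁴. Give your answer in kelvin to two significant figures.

By the inverse-square law, S = 1360/0.791² = 2174 W/m².
Unperturbed T_e = [2174·(1−0.21)/(4σ)]^¼ = 295.0 K.
ΔF = −(S/4)Δα = −(2174/4)×(-0.069) = 37.50 W/m².
The Planck feedback parameter is 4σT_e³ = 5.821 W/m²/K.
Hence the no-feedback warming is ΔF/(4σT_e³) = 6.44 K.

6.4 K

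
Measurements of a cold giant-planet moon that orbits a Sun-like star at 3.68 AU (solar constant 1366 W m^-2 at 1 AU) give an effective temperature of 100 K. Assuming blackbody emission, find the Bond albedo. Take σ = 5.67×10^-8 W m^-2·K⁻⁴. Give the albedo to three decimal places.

Irradiance scales as 1/d², so S = 1366 W m^-2 × (1/3.68)² = 100.9 W m^-2.
Energy balance: S(1−α)/4 = σT⁴, so 1−α = 4σT⁴/S.
σT⁴ = 5.670 W m^-2, so 4σT⁴ = 22.68 W m^-2.
1−α = 22.68/100.9 = 0.2248, so α = 0.7752.

0.775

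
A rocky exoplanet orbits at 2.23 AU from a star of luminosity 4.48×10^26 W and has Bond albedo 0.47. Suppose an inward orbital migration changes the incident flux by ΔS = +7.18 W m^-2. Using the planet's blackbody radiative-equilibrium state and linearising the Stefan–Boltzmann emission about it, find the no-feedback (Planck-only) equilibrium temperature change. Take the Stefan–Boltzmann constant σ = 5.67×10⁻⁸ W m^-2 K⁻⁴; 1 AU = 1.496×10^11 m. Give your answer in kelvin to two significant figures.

Orbital distance: d = 2.23 AU = 3.336×10^11 m.
S = L/(4πd²) = 320.3 W m^-2.
Unperturbed T_e = [320.3·(1−0.47)/(4σ)]^¼ = 165.4 K.
ΔF = Δ[S(1−α)]/4 = (1−0.47)·+7.18/4 = 0.9514 W m^-2.
The Planck feedback parameter is 4σT_e³ = 1.026 W m^-2/K.
So ΔT₀ = 0.9514/1.026 = 0.927 K.

0.93 K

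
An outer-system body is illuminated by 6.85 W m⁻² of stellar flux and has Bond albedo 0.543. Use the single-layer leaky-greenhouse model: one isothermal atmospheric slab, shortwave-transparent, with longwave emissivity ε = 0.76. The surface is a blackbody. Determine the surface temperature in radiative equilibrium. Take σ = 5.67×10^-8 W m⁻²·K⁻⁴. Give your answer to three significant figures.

At the top of the atmosphere, σT_e⁴ = S(1−α)/4 = 0.7826 W m⁻², giving T_e = 60.95 K.
For a single slab of emissivity ε, T_s⁴ = 2T_e⁴/(2−ε); thus T_s = 60.95·(1.613)^(1/4) = 68.69 K.

68.7 K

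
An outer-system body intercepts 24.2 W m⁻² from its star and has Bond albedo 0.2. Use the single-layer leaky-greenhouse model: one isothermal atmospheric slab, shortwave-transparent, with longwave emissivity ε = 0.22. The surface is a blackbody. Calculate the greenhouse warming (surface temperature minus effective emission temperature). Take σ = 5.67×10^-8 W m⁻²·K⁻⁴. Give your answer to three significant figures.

Effective emission temperature (TOA balance): σT_e⁴ = S(1−α)/4 = 4.840 W m⁻² → T_e = 96.12 K.
For a single slab of emissivity ε, T_s⁴ = 2T_e⁴/(2−ε); thus T_s = 96.12·(1.124)^(1/4) = 98.96 K.
Greenhouse warming: T_s − T_e = 2.842 K.

2.84 kelvin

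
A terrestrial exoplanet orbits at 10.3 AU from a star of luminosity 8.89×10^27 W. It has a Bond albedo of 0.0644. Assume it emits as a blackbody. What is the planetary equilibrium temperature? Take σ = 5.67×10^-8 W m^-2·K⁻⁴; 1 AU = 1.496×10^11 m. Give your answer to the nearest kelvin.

187 K

Orbital distance: d = 10.3 AU = 1.541×10^12 m.
Spreading L over a sphere of radius d: S = 8.89×10^27/(4π·1.54×10^12²) = 298.0 W m^-2.
Averaging over the sphere, the absorbed flux is S(1−α)/4 = 69.69 W m^-2.
Balancing against σT⁴: T = (69.69/5.67×10⁻⁸)^(1/4) = 187.2 K.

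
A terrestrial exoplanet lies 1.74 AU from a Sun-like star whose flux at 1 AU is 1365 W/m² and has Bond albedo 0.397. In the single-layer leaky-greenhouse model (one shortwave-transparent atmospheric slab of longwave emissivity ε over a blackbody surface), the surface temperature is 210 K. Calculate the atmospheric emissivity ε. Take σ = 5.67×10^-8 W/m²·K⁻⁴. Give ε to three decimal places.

0.767

By the inverse-square law, S = 1365/1.74² = 450.9 W/m².
Effective temperature: T_e = [S(1−α)/(4σ)]^(1/4) = 186.1 K.
Since (2−ε)/2 = (T_e/T_s)⁴ = 0.6164, ε = 0.7673.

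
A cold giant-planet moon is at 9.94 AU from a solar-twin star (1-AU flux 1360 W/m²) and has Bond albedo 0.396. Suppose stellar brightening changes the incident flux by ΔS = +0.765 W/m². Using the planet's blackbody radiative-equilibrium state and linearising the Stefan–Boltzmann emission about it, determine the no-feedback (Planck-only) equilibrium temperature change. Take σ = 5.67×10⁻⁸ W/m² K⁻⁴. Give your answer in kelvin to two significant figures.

Irradiance scales as 1/d², so S = 1360 W/m² × (1/9.94)² = 13.76 W/m².
The baseline emission temperature is T_e = 77.81 K.
Only a fraction (1−α) is absorbed and it's spread over 4πR², so ΔF = (1−α)ΔS/4 = 0.1155 W/m².
The Planck feedback parameter is 4σT_e³ = 0.1068 W/m²/K.
ΔT₀ = ΔF/λ_P = 0.1155/0.1068 = 1.08 K.

1.1 K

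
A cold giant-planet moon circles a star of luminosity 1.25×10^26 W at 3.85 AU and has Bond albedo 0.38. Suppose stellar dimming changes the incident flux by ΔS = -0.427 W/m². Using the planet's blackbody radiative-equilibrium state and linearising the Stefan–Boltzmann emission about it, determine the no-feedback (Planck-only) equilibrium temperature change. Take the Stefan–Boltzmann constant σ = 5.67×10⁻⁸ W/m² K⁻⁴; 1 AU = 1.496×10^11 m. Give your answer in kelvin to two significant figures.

-0.34 K

Orbital distance: d = 3.85 AU = 5.760×10^11 m.
Spreading L over a sphere of radius d: S = 1.25×10^26/(4π·5.76×10^11²) = 29.99 W/m².
Unperturbed T_e = [29.99·(1−0.38)/(4σ)]^¼ = 95.15 K.
Only a fraction (1−α) is absorbed and it's spread over 4πR², so ΔF = (1−α)ΔS/4 = -0.06618 W/m².
Linearising σT⁴ gives d(σT⁴)/dT = 4σT_e³ = 0.1954 W/m² per K.
ΔT₀ = ΔF/λ_P = -0.06618/0.1954 = -0.339 K.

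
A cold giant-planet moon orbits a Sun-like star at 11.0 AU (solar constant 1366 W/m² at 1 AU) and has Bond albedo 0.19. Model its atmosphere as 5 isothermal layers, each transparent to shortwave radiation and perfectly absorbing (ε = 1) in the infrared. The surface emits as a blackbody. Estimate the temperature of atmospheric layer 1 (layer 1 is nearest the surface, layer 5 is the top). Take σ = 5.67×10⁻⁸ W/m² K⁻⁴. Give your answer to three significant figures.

Flux at the orbit: S = 1366/(11.0)² = 11.29 W/m².
The effective emission temperature is T_e = [S(1−α)/(4σ)]^¼ = 79.69 K.
Each opaque layer satisfies 2T_j⁴ = T_{j−1}⁴ + T_{j+1}⁴, giving T_k⁴ = (N+1−k)T_e⁴.
T_1 = (5)^(1/4)·79.69 = 119.2 K.

119 kelvin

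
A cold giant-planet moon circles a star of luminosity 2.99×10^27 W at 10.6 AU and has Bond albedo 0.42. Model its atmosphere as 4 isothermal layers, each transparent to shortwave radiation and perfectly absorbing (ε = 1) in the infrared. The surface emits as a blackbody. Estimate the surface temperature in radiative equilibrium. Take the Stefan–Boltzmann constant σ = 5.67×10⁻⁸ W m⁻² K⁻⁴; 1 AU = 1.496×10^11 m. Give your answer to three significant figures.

Orbital distance: d = 10.6 AU = 1.586×10^12 m.
Spreading L over a sphere of radius d: S = 2.99×10^27/(4π·1.59×10^12²) = 94.62 W m⁻².
OLR = S(1−α)/4 = 13.72 W m⁻²; the top layer radiates at T_e = 124.7 K.
With N = 4 opaque layers, T_s = (N+1)^(1/4)·T_e = 5^(1/4)·124.7 = 186.5 K.

187 K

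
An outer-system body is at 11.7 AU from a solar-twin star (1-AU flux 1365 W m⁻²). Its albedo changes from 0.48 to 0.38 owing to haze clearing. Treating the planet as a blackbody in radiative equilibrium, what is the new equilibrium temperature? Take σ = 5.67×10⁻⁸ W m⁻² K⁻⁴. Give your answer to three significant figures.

72.3 kelvin

By the inverse-square law, S = 1365/11.7² = 9.972 W m⁻².
With the new albedo, S(1−α₂)/4 = 1.546 W m⁻², so T₂ = 72.26 K.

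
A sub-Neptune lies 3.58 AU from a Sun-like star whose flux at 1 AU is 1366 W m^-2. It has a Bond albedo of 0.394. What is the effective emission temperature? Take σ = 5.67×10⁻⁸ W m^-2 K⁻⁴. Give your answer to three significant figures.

Irradiance scales as 1/d², so S = 1366 W m^-2 × (1/3.58)² = 106.6 W m^-2.
Averaging over the sphere, the absorbed flux is S(1−α)/4 = 16.15 W m^-2.
Balancing against σT⁴: T = (16.15/5.67×10⁻⁸)^(1/4) = 129.9 K.

130 kelvin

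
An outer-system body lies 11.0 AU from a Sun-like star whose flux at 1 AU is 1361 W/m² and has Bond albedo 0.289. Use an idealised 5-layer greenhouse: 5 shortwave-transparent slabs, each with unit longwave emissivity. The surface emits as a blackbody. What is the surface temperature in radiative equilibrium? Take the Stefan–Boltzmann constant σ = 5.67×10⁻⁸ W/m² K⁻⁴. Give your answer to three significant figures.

121 K

By the inverse-square law, S = 1361/11.0² = 11.25 W/m².
Top-of-atmosphere balance: σT_e⁴ = S(1−α)/4 = 1.999 W/m² → T_e = 77.06 K.
For an N-layer opaque stack, T_s⁴ = (N+1)T_e⁴, hence T_s = (6)^(1/4)×77.06 K = 120.6 K.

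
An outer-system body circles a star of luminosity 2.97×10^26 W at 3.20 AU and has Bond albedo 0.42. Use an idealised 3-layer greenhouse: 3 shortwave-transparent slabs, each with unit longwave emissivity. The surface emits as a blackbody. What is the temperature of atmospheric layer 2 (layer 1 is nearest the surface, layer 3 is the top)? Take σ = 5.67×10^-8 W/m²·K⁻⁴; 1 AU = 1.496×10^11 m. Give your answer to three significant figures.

152 kelvin

d = 3.20 × 1.496×10^11 m = 4.787×10^11 m.
Spreading L over a sphere of radius d: S = 2.97×10^26/(4π·4.79×10^11²) = 103.1 W/m².
The effective emission temperature is T_e = [S(1−α)/(4σ)]^¼ = 127.4 K.
The net upward flux σT_e⁴ is constant between every pair of levels, so T_k⁴ = (N+1−k)T_e⁴.
T_2 = (2)^(1/4)·127.4 = 151.5 K.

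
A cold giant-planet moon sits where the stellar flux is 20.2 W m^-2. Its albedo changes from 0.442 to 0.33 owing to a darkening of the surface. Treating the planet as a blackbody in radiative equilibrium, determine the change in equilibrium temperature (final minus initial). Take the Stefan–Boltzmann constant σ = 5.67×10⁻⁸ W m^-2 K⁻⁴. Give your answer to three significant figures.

With α = 0.442, T₁ = 83.96 K.
After:  T₂ = [20.20·0.67/(4σ)]^(1/4) = 87.89 K.
ΔT = T₂ − T₁ = 3.929 K.

3.93 K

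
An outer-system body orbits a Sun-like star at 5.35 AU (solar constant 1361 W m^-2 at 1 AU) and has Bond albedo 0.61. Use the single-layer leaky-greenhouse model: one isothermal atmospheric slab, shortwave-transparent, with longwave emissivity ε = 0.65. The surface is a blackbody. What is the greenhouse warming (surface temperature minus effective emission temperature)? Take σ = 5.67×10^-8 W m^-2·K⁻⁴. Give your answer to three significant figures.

By the inverse-square law, S = 1361/5.35² = 47.55 W m^-2.
At the top of the atmosphere, σT_e⁴ = S(1−α)/4 = 4.636 W m^-2, giving T_e = 95.09 K.
The surface balance (absorbed SW + ε·downward IR = σT_s⁴) with T_a⁴ = T_s⁴/2 reduces to T_s = T_e·[2/(2−ε)]^¼ = 104.9 K.
The atmosphere warms the surface by 9.818 K.

9.82 K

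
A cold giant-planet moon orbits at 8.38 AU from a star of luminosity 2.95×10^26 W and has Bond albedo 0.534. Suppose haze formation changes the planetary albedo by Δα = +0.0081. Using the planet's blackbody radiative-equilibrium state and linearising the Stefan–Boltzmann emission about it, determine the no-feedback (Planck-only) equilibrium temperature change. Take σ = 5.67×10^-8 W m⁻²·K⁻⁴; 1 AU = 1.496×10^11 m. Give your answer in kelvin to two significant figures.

d = 8.38 × 1.496×10^11 m = 1.254×10^12 m.
Flux at the orbit: S = L/(4πd²) = 2.95×10^26/(4π·(1.25×10^12)²) = 14.94 W m⁻².
Unperturbed T_e = [14.94·(1−0.534)/(4σ)]^¼ = 74.43 K.
The change in absorbed flux is Δ[S(1−α)/4] = −SΔα/4 = -0.03025 W m⁻².
The Planck feedback parameter is 4σT_e³ = 0.09352 W m⁻²/K.
Hence the no-feedback warming is ΔF/(4σT_e³) = -0.323 K.

-0.32 K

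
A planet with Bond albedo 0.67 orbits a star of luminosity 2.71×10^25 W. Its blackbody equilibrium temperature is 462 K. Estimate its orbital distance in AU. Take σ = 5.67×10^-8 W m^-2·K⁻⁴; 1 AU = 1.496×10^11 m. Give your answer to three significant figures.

0.0555 AU

Required flux: S = 4σT⁴/(1−α) = 31310 W m^-2.
Then d = [L/(4πS)]^(1/2) = 8.299×10^9 m, i.e. 0.05548 AU.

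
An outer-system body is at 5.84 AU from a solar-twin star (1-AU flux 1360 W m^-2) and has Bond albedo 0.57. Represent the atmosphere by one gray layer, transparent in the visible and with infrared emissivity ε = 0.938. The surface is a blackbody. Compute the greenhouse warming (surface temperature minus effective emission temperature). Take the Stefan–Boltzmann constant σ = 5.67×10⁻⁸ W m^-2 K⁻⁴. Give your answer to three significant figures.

Irradiance scales as 1/d², so S = 1360 W m^-2 × (1/5.84)² = 39.88 W m^-2.
The planet radiates to space at T_e = [S(1−α)/(4σ)]^(1/4) = 93.25 K.
Surface balance with a leaky layer gives σT_s⁴ = σT_e⁴·2/(2−ε), so T_s = T_e·[2/(2−0.938)]^(1/4) = 109.2 K.
T_s − T_e = 109.2 − 93.25 = 15.99 K.

16.0 kelvin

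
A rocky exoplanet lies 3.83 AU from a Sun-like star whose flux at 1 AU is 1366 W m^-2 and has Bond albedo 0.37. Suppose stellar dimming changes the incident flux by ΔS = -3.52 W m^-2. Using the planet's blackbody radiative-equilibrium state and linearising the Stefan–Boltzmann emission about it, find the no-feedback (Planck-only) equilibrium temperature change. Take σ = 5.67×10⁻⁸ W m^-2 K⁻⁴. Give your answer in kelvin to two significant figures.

By the inverse-square law, S = 1366/3.83² = 93.12 W m^-2.
Reference equilibrium: T_e = [S(1−α)/(4σ)]^(1/4) = 126.8 K.
TOA radiative forcing: ΔF = (1−α)ΔS/4 = 0.63·(-3.52)/4 = -0.5544 W m^-2.
Linearising σT⁴ gives d(σT⁴)/dT = 4σT_e³ = 0.4626 W m^-2 per K.
So ΔT₀ = -0.5544/0.4626 = -1.20 K.

-1.2 K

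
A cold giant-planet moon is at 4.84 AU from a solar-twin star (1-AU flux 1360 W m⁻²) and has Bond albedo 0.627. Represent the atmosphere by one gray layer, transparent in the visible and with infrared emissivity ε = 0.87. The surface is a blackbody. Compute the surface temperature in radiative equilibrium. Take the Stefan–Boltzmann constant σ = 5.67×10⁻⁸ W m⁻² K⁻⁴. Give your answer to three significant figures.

114 kelvin

By the inverse-square law, S = 1360/4.84² = 58.06 W m⁻².
At the top of the atmosphere, σT_e⁴ = S(1−α)/4 = 5.414 W m⁻², giving T_e = 98.85 K.
For a single slab of emissivity ε, T_s⁴ = 2T_e⁴/(2−ε); thus T_s = 98.85·(1.77)^(1/4) = 114.0 K.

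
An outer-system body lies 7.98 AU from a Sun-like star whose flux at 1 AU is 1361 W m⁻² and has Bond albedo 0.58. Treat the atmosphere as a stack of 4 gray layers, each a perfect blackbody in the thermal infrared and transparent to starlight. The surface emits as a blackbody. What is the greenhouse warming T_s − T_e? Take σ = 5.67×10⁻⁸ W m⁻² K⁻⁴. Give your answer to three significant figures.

Irradiance scales as 1/d², so S = 1361 W m⁻² × (1/7.98)² = 21.37 W m⁻².
The effective emission temperature is T_e = [S(1−α)/(4σ)]^¼ = 79.32 K.
T_s = (N+1)^(1/4)·T_e = 118.6 K.
So the greenhouse effect raises the surface by 118.6 − 79.32 = 39.29 K.

39.3 kelvin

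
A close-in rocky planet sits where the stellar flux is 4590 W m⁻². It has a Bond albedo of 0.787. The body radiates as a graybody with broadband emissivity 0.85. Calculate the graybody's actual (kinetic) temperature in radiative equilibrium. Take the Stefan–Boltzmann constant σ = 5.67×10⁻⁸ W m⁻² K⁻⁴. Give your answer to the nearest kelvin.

267 kelvin

Absorbed flux (global mean): S(1−α)/4 = 4590·0.213/4 = 244.4 W m⁻².
Radiative balance εσT⁴ = 244.4 gives T = [244.4/(0.85·σ)]^(1/4) = 266.9 K.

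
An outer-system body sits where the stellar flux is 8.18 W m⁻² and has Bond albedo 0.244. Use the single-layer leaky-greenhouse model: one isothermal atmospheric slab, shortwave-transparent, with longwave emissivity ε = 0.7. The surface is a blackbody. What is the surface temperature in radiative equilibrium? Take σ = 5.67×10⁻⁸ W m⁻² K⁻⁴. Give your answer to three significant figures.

The planet radiates to space at T_e = [S(1−α)/(4σ)]^(1/4) = 72.26 K.
For a single slab of emissivity ε, T_s⁴ = 2T_e⁴/(2−ε); thus T_s = 72.26·(1.538)^(1/4) = 80.48 K.

80.5 kelvin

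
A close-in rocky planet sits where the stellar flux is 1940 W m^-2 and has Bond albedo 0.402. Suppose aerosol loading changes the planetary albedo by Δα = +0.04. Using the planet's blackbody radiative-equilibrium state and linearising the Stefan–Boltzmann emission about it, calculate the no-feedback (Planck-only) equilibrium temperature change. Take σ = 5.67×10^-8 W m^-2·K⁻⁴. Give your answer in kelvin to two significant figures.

-4.5 K

Unperturbed T_e = [1940·(1−0.402)/(4σ)]^¼ = 267.4 K.
The change in absorbed flux is Δ[S(1−α)/4] = −SΔα/4 = -19.40 W m^-2.
The Planck feedback parameter is 4σT_e³ = 4.338 W m^-2/K.
So ΔT₀ = -19.40/4.338 = -4.47 K.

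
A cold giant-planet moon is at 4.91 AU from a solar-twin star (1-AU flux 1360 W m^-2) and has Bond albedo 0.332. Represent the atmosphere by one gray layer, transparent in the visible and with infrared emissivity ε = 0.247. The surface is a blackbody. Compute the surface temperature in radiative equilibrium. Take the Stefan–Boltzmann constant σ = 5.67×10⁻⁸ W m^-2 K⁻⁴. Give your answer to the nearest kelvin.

Irradiance scales as 1/d², so S = 1360 W m^-2 × (1/4.91)² = 56.41 W m^-2.
The planet radiates to space at T_e = [S(1−α)/(4σ)]^(1/4) = 113.5 K.
Surface balance with a leaky layer gives σT_s⁴ = σT_e⁴·2/(2−ε), so T_s = T_e·[2/(2−0.247)]^(1/4) = 117.3 K.

117 K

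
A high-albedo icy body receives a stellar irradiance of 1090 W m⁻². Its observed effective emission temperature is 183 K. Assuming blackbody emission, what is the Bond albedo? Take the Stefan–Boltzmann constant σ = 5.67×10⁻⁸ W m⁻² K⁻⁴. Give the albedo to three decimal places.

0.767

Rearranging the radiative balance, α = 1 − 4σT⁴/S.
4σT⁴ = 4·5.67×10⁻⁸·(183)⁴ = 254.4 W m⁻².
Hence α = 1 − 254.4/1090 = 0.7666.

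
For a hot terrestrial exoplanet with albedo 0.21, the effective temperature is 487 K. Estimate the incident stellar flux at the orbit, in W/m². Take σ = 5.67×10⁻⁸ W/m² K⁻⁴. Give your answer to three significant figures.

16100 W/m²

Invert the energy balance for S: S = 4σT⁴/(1−α).
The emitted flux is σT⁴ = 3189 W/m².
So S = 4×3189/(1−0.21) = 16150 W/m².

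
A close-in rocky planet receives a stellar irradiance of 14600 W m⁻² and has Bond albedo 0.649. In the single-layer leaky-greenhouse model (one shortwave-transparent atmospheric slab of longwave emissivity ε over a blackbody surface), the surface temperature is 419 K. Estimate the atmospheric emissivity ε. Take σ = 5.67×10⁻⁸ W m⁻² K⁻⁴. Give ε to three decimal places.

Effective temperature: T_e = [S(1−α)/(4σ)]^(1/4) = 387.7 K.
Inverting T_s⁴ = 2T_e⁴/(2−ε): (T_e/T_s)⁴ = 0.7331, so ε = 2(1 − 0.7331) = 0.5338.

0.534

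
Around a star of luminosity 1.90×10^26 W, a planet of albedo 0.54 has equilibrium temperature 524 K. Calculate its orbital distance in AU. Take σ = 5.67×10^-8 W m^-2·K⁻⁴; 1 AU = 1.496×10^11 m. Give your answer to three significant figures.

0.135 AU

The flux needed for this T is 4σT⁴/(1−0.54) = 37170 W m^-2.
Then d = [L/(4πS)]^(1/2) = 2.017×10^10 m, i.e. 0.1348 AU.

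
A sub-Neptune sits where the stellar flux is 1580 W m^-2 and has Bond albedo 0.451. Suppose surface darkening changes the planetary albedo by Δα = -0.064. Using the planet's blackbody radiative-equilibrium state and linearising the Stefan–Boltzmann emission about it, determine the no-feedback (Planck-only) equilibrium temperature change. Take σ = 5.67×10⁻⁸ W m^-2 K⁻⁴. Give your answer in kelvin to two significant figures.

7.2 K

Reference equilibrium: T_e = [S(1−α)/(4σ)]^(1/4) = 248.7 K.
ΔF = −(S/4)Δα = −(1580/4)×(-0.064) = 25.28 W m^-2.
The Planck feedback parameter is 4σT_e³ = 3.488 W m^-2/K.
So ΔT₀ = 25.28/3.488 = 7.25 K.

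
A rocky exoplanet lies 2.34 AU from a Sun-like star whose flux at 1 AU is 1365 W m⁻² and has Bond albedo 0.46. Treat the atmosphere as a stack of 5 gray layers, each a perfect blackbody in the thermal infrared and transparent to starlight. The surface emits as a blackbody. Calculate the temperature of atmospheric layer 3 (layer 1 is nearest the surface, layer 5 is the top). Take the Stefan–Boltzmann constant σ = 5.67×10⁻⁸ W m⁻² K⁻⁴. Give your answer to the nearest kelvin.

205 K

By the inverse-square law, S = 1365/2.34² = 249.3 W m⁻².
Top-of-atmosphere balance: σT_e⁴ = S(1−α)/4 = 33.65 W m⁻² → T_e = 156.1 K.
The net upward flux σT_e⁴ is constant between every pair of levels, so T_k⁴ = (N+1−k)T_e⁴.
T_3 = (3)^(1/4)·156.1 = 205.4 K.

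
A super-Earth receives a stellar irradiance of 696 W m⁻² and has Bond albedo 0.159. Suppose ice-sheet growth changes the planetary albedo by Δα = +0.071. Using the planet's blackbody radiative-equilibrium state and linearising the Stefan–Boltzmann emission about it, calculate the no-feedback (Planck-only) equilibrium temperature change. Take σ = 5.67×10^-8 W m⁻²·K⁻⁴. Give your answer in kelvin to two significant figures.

-4.8 kelvin

Unperturbed T_e = [696.0·(1−0.159)/(4σ)]^¼ = 225.4 K.
ΔF = −(S/4)Δα = −(696.0/4)×(+0.071) = -12.35 W m⁻².
The Planck feedback parameter is 4σT_e³ = 2.597 W m⁻²/K.
So ΔT₀ = -12.35/2.597 = -4.76 K.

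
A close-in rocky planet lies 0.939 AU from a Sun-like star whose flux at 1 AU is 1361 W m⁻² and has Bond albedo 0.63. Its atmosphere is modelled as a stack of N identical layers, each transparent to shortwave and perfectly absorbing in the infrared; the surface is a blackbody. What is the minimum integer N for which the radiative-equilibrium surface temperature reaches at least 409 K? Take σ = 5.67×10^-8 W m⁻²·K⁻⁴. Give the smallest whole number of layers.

11

By the inverse-square law, S = 1361/0.939² = 1544 W m⁻².
Top-of-atmosphere balance: σT_e⁴ = S(1−α)/4 = 142.8 W m⁻² → T_e = 224.0 K.
Need (N+1)T_e⁴ ≥ T_s⁴, i.e. N+1 ≥ (409/224.0)⁴ = 11.112.
The minimum whole number is N = 11.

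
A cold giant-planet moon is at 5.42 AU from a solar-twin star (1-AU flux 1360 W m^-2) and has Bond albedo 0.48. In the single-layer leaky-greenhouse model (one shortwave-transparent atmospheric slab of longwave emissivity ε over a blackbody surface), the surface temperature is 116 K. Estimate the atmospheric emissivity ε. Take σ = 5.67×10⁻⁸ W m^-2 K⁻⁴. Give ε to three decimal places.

0.828

Irradiance scales as 1/d², so S = 1360 W m^-2 × (1/5.42)² = 46.30 W m^-2.
Effective temperature: T_e = [S(1−α)/(4σ)]^(1/4) = 101.5 K.
Since (2−ε)/2 = (T_e/T_s)⁴ = 0.5862, ε = 0.8275.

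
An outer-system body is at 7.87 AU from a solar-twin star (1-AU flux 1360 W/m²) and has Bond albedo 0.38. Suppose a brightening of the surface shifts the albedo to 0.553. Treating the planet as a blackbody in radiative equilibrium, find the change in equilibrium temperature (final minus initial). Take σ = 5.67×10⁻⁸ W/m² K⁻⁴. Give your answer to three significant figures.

-6.91 kelvin

Irradiance scales as 1/d², so S = 1360 W/m² × (1/7.87)² = 21.96 W/m².
Before: T₁ = [21.96·0.62/(4σ)]^(1/4) = 88.02 K.
Final:   T₂ = [S(1−0.553)/(4σ)]^(1/4) = 81.11 K.
Change: 81.11 − 88.02 = -6.913 K.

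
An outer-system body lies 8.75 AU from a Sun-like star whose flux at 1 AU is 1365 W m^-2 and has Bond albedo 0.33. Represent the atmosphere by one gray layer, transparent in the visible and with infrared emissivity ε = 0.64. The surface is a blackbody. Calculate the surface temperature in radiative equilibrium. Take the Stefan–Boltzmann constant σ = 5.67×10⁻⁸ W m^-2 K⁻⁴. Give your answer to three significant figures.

93.8 K

By the inverse-square law, S = 1365/8.75² = 17.83 W m^-2.
At the top of the atmosphere, σT_e⁴ = S(1−α)/4 = 2.986 W m^-2, giving T_e = 85.19 K.
For a single slab of emissivity ε, T_s⁴ = 2T_e⁴/(2−ε); thus T_s = 85.19·(1.471)^(1/4) = 93.81 K.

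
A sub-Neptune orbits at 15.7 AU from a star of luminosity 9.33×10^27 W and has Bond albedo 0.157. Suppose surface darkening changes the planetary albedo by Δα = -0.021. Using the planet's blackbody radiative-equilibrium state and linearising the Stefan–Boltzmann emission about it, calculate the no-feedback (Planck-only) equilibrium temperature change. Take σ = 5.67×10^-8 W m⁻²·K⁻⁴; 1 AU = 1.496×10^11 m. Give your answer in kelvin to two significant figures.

d = 15.7 × 1.496×10^11 m = 2.349×10^12 m.
S = L/(4πd²) = 134.6 W m⁻².
The baseline emission temperature is T_e = 149.6 K.
The change in absorbed flux is Δ[S(1−α)/4] = −SΔα/4 = 0.7066 W m⁻².
Linearising σT⁴ gives d(σT⁴)/dT = 4σT_e³ = 0.7586 W m⁻² per K.
Hence the no-feedback warming is ΔF/(4σT_e³) = 0.931 K.

0.93 kelvin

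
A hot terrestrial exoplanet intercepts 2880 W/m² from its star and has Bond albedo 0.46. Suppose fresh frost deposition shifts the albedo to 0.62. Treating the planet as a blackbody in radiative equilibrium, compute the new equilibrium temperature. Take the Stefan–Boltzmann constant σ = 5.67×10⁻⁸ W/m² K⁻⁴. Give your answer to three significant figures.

264 K

With the new albedo, S(1−α₂)/4 = 273.6 W/m², so T₂ = 263.6 K.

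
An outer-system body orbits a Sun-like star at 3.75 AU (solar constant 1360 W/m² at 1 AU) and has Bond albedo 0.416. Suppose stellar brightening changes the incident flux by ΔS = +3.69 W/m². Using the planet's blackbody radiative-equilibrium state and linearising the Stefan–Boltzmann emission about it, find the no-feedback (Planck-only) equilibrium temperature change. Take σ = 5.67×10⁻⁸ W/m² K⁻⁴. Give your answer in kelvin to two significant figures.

1.2 K

Flux at the orbit: S = 1360/(3.75)² = 96.71 W/m².
Unperturbed T_e = [96.71·(1−0.416)/(4σ)]^¼ = 125.6 K.
ΔF = Δ[S(1−α)]/4 = (1−0.416)·+3.69/4 = 0.5387 W/m².
Linearising σT⁴ gives d(σT⁴)/dT = 4σT_e³ = 0.4496 W/m² per K.
So ΔT₀ = 0.5387/0.4496 = 1.20 K.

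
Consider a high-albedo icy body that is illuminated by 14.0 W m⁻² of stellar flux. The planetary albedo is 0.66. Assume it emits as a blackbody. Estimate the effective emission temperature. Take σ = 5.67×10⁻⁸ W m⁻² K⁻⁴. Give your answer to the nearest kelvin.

68 K

The planet absorbs (1−α)S over its disc πR² and re-emits over 4πR², so the mean absorbed flux is (1−0.66)·14.00/4 = 1.190 W m⁻².
Balancing against σT⁴: T = (1.190/5.67×10⁻⁸)^(1/4) = 67.68 K.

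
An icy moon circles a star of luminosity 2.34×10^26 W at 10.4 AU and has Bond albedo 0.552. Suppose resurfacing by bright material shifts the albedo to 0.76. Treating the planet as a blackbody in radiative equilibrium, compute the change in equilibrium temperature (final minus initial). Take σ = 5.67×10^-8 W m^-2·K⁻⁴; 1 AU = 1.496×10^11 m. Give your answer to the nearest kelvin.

d = 10.4 × 1.496×10^11 m = 1.556×10^12 m.
S = L/(4πd²) = 7.693 W m^-2.
With α = 0.552, T₁ = 62.43 K.
With α = 0.76, T₂ = 53.41 K.
Change: 53.41 − 62.43 = -9.020 K.

-9 K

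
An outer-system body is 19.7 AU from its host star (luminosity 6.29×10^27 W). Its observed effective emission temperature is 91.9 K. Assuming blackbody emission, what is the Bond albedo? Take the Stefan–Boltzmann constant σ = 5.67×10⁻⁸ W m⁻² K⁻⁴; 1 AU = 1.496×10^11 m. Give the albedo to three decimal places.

0.719

Orbital distance: d = 19.7 AU = 2.947×10^12 m.
Spreading L over a sphere of radius d: S = 6.29×10^27/(4π·2.95×10^12²) = 57.63 W m⁻².
From σT⁴ = S(1−α)/4 we invert for α: 1−α = 4σT⁴/S.
4σT⁴ = 4·5.67×10⁻⁸·(91.9)⁴ = 16.18 W m⁻².
Hence α = 1 − 16.18/57.63 = 0.7193.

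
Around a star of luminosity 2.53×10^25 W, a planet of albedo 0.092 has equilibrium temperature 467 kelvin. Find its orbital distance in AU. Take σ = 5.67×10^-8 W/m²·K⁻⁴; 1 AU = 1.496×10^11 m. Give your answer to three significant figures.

0.0870 AU

Energy balance gives S = 4σT⁴/(1−α) = 11880 W/m².
From L = 4πd²S, d = √(2.53×10^25/(4π·11880)) = 1.302×10^10 m = 0.08702 AU.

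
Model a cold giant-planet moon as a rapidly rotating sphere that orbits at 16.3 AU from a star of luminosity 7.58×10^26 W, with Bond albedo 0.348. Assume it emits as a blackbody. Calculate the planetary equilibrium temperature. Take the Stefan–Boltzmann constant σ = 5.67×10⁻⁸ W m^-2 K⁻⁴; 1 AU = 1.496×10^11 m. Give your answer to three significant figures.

Orbital distance: d = 16.3 AU = 2.438×10^12 m.
Spreading L over a sphere of radius d: S = 7.58×10^26/(4π·2.44×10^12²) = 10.14 W m^-2.
The planet absorbs (1−α)S over its disc πR² and re-emits over 4πR², so the mean absorbed flux is (1−0.348)·10.14/4 = 1.654 W m^-2.
Set σT⁴ = 1.654 → T = (1.654/σ)^(1/4) = 73.49 K.

73.5 K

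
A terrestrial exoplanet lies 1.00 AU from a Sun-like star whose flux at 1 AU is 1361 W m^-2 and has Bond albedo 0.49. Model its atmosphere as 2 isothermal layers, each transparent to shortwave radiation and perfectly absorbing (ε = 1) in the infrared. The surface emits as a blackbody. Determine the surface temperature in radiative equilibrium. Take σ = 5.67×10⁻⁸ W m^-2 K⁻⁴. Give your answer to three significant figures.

Irradiance scales as 1/d², so S = 1361 W m^-2 × (1/1.00)² = 1361 W m^-2.
OLR = S(1−α)/4 = 173.5 W m^-2; the top layer radiates at T_e = 235.2 K.
Layer-by-layer balance gives σT_s⁴ = (N+1)σT_e⁴, so T_s = 3^¼·235.2 = 309.5 K.

310 K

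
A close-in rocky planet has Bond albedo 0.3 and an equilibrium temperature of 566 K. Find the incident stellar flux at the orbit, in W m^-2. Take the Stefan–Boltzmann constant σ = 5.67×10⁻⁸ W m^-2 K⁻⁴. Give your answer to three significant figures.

Invert the energy balance for S: S = 4σT⁴/(1−α).
The emitted flux is σT⁴ = 5819 W m^-2.
So S = 4×5819/(1−0.3) = 33250 W m^-2.

33300 W m^-2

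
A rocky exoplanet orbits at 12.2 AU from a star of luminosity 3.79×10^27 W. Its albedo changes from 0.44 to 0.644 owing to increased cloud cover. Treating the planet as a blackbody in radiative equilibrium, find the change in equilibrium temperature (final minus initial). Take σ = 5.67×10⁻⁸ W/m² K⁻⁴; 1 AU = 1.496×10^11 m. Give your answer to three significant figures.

Orbital distance: d = 12.2 AU = 1.825×10^12 m.
Flux at the orbit: S = L/(4πd²) = 3.79×10^27/(4π·(1.83×10^12)²) = 90.54 W/m².
Before: T₁ = [90.54·0.56/(4σ)]^(1/4) = 122.3 K.
After:  T₂ = [90.54·0.356/(4σ)]^(1/4) = 109.2 K.
ΔT = T₂ − T₁ = -13.09 K.

-13.1 K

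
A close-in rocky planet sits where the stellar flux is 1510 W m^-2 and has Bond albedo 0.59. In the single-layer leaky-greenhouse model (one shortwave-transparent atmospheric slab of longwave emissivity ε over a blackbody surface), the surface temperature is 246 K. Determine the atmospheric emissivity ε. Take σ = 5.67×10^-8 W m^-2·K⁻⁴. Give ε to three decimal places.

Effective temperature: T_e = [S(1−α)/(4σ)]^(1/4) = 228.6 K.
Since (2−ε)/2 = (T_e/T_s)⁴ = 0.7454, ε = 0.5092.

0.509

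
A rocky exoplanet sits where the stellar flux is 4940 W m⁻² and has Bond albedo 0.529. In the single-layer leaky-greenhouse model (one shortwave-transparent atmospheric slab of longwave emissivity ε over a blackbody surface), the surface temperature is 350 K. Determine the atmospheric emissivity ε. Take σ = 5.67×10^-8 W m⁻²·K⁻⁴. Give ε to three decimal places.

0.633

TOA balance gives T_e = 318.3 K.
Inverting T_s⁴ = 2T_e⁴/(2−ε): (T_e/T_s)⁴ = 0.6836, so ε = 2(1 − 0.6836) = 0.6327.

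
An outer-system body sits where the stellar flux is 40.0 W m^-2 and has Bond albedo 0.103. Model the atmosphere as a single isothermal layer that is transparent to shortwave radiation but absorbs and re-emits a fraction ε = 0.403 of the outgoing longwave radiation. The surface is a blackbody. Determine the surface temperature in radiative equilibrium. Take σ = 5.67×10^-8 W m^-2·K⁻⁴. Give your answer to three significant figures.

Effective emission temperature (TOA balance): σT_e⁴ = S(1−α)/4 = 8.970 W m^-2 → T_e = 112.2 K.
The surface balance (absorbed SW + ε·downward IR = σT_s⁴) with T_a⁴ = T_s⁴/2 reduces to T_s = T_e·[2/(2−ε)]^¼ = 118.6 K.

119 K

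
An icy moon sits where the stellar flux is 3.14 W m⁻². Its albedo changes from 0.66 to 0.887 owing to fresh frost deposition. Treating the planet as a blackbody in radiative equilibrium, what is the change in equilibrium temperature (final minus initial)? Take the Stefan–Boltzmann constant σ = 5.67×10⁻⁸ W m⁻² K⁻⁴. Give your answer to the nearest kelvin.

With α = 0.66, T₁ = 46.58 K.
With α = 0.887, T₂ = 35.37 K.
Change: 35.37 − 46.58 = -11.21 K.

-11 K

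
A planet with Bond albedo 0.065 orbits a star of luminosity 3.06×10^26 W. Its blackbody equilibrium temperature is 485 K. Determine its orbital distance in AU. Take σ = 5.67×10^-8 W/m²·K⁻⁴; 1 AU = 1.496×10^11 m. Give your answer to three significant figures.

Required flux: S = 4σT⁴/(1−α) = 13420 W/m².
S = L/(4πd²) → d = √(L/4πS) = √(3.06×10^26/(4π·13420)) = 4.259×10^10 m = 0.2847 AU.

0.285 AU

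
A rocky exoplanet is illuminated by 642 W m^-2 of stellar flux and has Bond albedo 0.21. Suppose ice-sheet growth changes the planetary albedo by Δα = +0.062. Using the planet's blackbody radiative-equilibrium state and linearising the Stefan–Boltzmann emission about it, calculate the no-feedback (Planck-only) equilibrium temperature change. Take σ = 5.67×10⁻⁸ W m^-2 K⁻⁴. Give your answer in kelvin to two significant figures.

-4.3 kelvin

Unperturbed T_e = [642.0·(1−0.21)/(4σ)]^¼ = 217.5 K.
TOA radiative forcing: ΔF = −S·Δα/4 = −642.0·(+0.062)/4 = -9.951 W m^-2.
Planck response: λ_P = 4σT_e³ = 4·5.67×10⁻⁸·(217.5)³ = 2.332 W m^-2/K.
Hence the no-feedback warming is ΔF/(4σT_e³) = -4.27 K.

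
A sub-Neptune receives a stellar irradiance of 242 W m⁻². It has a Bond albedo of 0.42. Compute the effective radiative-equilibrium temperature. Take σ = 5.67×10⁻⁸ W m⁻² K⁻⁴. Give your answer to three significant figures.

158 K

Averaging over the sphere, the absorbed flux is S(1−α)/4 = 35.09 W m⁻².
Balancing against σT⁴: T = (35.09/5.67×10⁻⁸)^(1/4) = 157.7 K.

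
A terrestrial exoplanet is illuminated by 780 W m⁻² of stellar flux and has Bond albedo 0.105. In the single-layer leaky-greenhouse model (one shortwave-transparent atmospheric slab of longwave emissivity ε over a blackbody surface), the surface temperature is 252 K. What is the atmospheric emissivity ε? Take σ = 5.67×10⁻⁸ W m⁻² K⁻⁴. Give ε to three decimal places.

TOA balance gives T_e = 235.5 K.
Since (2−ε)/2 = (T_e/T_s)⁴ = 0.7633, ε = 0.4735.

0.473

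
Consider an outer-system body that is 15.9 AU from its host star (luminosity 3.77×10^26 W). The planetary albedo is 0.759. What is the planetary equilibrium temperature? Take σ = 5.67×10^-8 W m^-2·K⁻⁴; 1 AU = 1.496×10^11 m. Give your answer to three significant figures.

48.7 K

d = 15.9 × 1.496×10^11 m = 2.379×10^12 m.
S = L/(4πd²) = 5.302 W m^-2.
Averaging over the sphere, the absorbed flux is S(1−α)/4 = 0.3195 W m^-2.
In equilibrium σT⁴ equals this, so T = 48.72 K.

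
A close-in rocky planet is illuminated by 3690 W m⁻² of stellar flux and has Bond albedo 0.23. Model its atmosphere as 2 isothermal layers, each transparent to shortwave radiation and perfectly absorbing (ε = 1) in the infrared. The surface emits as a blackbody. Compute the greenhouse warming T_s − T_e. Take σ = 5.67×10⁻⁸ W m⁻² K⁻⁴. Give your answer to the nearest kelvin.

106 kelvin

Top-of-atmosphere balance: σT_e⁴ = S(1−α)/4 = 710.3 W m⁻² → T_e = 334.6 K.
T_s = (N+1)^(1/4)·T_e = 440.3 K.
So the greenhouse effect raises the surface by 440.3 − 334.6 = 105.7 K.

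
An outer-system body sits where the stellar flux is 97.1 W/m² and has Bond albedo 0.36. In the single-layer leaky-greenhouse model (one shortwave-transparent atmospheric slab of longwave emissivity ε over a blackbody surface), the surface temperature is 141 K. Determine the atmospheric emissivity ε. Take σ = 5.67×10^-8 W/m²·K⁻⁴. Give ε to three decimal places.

Effective temperature: T_e = [S(1−α)/(4σ)]^(1/4) = 128.7 K.
T_s⁴ = T_e⁴·2/(2−ε) → ε = 2 − 2(T_e/T_s)⁴ = 2 − 2·(128.7/141)⁴ = 0.6135.

0.614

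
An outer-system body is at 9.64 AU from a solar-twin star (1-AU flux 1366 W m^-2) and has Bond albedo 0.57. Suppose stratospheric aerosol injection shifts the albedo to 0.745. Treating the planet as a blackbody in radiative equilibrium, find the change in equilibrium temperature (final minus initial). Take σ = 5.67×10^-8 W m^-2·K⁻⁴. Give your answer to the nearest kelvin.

-9 K

By the inverse-square law, S = 1366/9.64² = 14.70 W m^-2.
Before: T₁ = [14.70·0.43/(4σ)]^(1/4) = 72.66 K.
With α = 0.745, T₂ = 63.76 K.
Change: 63.76 − 72.66 = -8.897 K.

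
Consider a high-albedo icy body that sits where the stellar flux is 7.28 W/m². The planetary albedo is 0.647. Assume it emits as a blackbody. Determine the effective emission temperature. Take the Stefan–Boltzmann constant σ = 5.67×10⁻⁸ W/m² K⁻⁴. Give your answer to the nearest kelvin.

58 K

The planet absorbs (1−α)S over its disc πR² and re-emits over 4πR², so the mean absorbed flux is (1−0.647)·7.280/4 = 0.6425 W/m².
Set σT⁴ = 0.6425 → T = (0.6425/σ)^(1/4) = 58.02 K.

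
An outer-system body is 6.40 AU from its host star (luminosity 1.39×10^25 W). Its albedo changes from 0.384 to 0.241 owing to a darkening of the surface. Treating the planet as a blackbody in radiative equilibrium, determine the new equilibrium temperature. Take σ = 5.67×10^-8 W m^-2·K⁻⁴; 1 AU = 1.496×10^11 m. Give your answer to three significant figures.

44.8 K

Orbital distance: d = 6.40 AU = 9.574×10^11 m.
S = L/(4πd²) = 1.207 W m^-2.
T₂ = [S(1−α₂)/(4σ)]^(1/4) = [1.207·0.759/(4σ)]^(1/4) = 44.83 K.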